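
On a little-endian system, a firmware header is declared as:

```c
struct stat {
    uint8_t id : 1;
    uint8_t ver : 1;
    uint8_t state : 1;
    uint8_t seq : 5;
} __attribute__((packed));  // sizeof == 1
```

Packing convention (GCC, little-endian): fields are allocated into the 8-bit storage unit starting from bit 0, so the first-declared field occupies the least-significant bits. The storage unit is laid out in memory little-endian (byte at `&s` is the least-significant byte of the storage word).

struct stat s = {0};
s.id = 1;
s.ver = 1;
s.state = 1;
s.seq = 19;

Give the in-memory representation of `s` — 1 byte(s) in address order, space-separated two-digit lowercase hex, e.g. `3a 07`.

9f

id (1b) val=1 bits=0x1 at bit 0: 0x01
ver (1b) val=1 bits=0x1 at bit 1: 0x03
state (1b) val=1 bits=0x1 at bit 2: 0x07
seq (5b) val=19 bits=0x13 at bit 3: 0x9f
word = 0x9f → little-endian bytes:
  [0]=0x9f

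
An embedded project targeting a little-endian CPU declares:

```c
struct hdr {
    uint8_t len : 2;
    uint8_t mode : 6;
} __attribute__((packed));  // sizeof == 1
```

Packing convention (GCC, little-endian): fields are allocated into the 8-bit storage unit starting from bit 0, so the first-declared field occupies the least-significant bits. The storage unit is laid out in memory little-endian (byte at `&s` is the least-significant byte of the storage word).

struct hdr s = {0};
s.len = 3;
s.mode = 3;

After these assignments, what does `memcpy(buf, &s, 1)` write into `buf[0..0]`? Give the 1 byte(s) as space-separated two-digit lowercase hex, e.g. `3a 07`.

len:2 = 3 → 0x3 << 0 → word 0x03
mode:6 = 3 → 0x3 << 2 → word 0x0f
word = 0x0f → little-endian bytes:
  [0]=0x0f

0f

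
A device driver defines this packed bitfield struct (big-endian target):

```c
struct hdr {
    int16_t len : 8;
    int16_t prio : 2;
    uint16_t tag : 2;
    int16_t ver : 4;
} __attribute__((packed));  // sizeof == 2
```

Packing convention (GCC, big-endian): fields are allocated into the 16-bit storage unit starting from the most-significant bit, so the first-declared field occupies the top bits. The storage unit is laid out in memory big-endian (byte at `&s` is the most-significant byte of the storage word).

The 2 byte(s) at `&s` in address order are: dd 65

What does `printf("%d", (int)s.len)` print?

-35

[0]=0xdd [1]=0x65 (big-endian) → word 0xdd65
len:8 @ bit 8 → (0xdd65>>8)&0xff = 0xdd  ←
prio:2 @ bit 6 → (0xdd65>>6)&0x3 = 0x1
tag:2 @ bit 4 → (0xdd65>>4)&0x3 = 0x2
ver:4 @ bit 0 → (0xdd65>>0)&0xf = 0x5
len signed 8b, MSB=1: 221 - 256 = -35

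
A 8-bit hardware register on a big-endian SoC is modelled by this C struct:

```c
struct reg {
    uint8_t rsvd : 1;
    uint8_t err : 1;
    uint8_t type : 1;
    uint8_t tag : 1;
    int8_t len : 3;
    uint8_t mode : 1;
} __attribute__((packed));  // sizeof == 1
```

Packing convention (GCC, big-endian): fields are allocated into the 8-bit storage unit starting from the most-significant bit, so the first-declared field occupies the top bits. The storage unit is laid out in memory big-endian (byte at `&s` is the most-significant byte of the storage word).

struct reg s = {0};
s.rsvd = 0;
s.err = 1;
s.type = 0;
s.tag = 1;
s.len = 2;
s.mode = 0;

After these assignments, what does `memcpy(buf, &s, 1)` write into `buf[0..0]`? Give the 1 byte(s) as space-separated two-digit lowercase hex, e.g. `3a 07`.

54

rsvd:1 = 0 → 0x0 << 7 → word 0x00
err:1 = 1 → 0x1 << 6 → word 0x40
type:1 = 0 → 0x0 << 5 → word 0x40
tag:1 = 1 → 0x1 << 4 → word 0x50
len:3 = 2 → 0x2 << 1 → word 0x54
mode:1 = 0 → 0x0 << 0 → word 0x54
word = 0x54 → big-endian bytes:
  [0]=0x54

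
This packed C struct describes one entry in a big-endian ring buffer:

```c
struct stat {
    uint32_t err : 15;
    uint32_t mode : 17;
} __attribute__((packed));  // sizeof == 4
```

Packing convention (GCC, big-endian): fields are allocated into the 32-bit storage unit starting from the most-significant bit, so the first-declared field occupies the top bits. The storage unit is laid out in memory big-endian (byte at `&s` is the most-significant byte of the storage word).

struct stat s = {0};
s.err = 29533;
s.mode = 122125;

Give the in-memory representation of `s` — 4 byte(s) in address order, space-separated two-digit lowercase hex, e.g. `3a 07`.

e6 bb dd 0d

err (15b) val=29533 bits=0x735d at bit 17: 0xe6ba0000
mode (17b) val=122125 bits=0x1dd0d at bit 0: 0xe6bbdd0d
word = 0xe6bbdd0d → big-endian bytes:
  [0]=0xe6  [1]=0xbb  [2]=0xdd  [3]=0x0d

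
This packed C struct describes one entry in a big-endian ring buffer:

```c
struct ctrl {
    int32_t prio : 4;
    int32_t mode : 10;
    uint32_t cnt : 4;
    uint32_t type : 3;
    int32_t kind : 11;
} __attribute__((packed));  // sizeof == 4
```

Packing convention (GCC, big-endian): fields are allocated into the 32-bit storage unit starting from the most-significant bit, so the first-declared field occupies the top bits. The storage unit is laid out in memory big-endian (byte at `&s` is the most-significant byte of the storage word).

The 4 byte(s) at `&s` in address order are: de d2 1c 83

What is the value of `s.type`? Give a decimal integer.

3

[0]=0xde [1]=0xd2 [2]=0x1c [3]=0x83 (big-endian) → word 0xded21c83
prio:4 @ bit 28 → (0xded21c83>>28)&0xf = 0xd
mode:10 @ bit 18 → (0xded21c83>>18)&0x3ff = 0x3b4
cnt:4 @ bit 14 → (0xded21c83>>14)&0xf = 0x8
type:3 @ bit 11 → (0xded21c83>>11)&0x7 = 0x3  ←
kind:11 @ bit 0 → (0xded21c83>>0)&0x7ff = 0x483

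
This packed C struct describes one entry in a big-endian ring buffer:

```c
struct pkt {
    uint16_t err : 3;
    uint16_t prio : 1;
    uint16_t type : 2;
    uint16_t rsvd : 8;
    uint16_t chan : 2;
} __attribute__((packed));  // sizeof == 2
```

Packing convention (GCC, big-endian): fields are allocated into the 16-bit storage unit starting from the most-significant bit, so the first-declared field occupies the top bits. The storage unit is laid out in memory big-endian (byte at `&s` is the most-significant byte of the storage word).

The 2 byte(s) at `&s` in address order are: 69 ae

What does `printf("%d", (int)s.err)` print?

3

[0]=0x69 [1]=0xae (big-endian) → word 0x69ae
err:3 @ bit 13 → (0x69ae>>13)&0x7 = 0x3  ←
prio:1 @ bit 12 → (0x69ae>>12)&0x1 = 0x0
type:2 @ bit 10 → (0x69ae>>10)&0x3 = 0x2
rsvd:8 @ bit 2 → (0x69ae>>2)&0xff = 0x6b
chan:2 @ bit 0 → (0x69ae>>0)&0x3 = 0x2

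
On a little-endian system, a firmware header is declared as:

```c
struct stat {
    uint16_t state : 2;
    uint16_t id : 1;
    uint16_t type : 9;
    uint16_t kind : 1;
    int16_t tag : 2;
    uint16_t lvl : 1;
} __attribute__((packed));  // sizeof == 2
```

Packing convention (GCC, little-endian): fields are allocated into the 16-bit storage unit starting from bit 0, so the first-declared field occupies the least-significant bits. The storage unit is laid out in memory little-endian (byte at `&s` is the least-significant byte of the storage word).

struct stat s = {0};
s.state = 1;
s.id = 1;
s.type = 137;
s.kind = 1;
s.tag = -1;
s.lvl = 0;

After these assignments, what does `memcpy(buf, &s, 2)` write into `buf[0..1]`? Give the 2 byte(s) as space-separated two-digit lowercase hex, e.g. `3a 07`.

4d 74

[0+:2] state=1 & 0x3 = 0x1; word=0x0001
[2+:1] id=1 & 0x1 = 0x1; word=0x0005
[3+:9] type=137 & 0x1ff = 0x89; word=0x044d
[12+:1] kind=1 & 0x1 = 0x1; word=0x144d
[13+:2] tag=-1 & 0x3 = 0x3; word=0x744d
[15+:1] lvl=0 & 0x1 = 0x0; word=0x744d
word = 0x744d → little-endian bytes:
  [0]=0x4d  [1]=0x74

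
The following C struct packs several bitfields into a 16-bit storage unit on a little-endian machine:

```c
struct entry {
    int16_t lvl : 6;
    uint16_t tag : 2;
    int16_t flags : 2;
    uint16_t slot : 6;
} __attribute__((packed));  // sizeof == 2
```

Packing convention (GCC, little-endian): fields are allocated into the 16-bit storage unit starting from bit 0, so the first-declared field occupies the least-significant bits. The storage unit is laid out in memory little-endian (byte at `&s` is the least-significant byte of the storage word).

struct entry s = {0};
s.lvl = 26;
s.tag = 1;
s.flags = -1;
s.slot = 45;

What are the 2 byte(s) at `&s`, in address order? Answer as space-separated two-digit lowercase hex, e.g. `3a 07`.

5a b7

lvl (6b) val=26 bits=0x1a at bit 0: 0x001a
tag (2b) val=1 bits=0x1 at bit 6: 0x005a
flags (2b) val=-1 bits=0x3 at bit 8: 0x035a
slot (6b) val=45 bits=0x2d at bit 10: 0xb75a
word = 0xb75a → little-endian bytes:
  [0]=0x5a  [1]=0xb7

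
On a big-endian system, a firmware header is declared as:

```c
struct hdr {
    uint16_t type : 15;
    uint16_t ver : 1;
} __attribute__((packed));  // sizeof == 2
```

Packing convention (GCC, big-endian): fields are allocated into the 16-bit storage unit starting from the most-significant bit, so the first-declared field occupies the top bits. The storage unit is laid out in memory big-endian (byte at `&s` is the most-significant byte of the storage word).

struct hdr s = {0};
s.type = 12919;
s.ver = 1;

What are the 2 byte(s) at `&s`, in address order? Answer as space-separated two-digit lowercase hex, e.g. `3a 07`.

64 ef

[1+:15] type=12919 & 0x7fff = 0x3277; word=0x64ee
[0+:1] ver=1 & 0x1 = 0x1; word=0x64ef
word = 0x64ef → big-endian bytes:
  [0]=0x64  [1]=0xef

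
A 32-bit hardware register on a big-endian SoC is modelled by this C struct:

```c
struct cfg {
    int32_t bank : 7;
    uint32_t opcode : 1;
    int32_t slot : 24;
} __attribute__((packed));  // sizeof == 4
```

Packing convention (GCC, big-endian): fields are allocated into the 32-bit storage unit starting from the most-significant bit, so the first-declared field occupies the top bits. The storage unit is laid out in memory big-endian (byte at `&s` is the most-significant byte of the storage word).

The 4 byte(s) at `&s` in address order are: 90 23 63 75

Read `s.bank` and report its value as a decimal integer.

[0]=0x90 [1]=0x23 [2]=0x63 [3]=0x75 (big-endian) → word 0x90236375
bank [25+:7] = (word>>25) & 0x7f = 72  ←
opcode [24+:1] = (word>>24) & 0x1 = 0
slot [0+:24] = (word>>0) & 0xffffff = 2319221
bank signed 7b, MSB=1: 72 - 128 = -56

-56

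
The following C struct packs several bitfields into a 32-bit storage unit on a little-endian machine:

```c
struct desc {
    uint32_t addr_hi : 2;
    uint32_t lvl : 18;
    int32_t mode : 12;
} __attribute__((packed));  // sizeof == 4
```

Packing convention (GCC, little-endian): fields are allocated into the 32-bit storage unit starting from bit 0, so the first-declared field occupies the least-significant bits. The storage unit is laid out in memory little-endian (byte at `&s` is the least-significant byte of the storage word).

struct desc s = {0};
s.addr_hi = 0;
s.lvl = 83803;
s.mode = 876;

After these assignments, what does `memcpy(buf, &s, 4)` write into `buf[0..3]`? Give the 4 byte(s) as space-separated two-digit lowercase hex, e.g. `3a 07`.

[0+:2] addr_hi=0 & 0x3 = 0x0; word=0x00000000
[2+:18] lvl=83803 & 0x3ffff = 0x1475b; word=0x00051d6c
[20+:12] mode=876 & 0xfff = 0x36c; word=0x36c51d6c
word = 0x36c51d6c → little-endian bytes:
  [0]=0x6c  [1]=0x1d  [2]=0xc5  [3]=0x36

6c 1d c5 36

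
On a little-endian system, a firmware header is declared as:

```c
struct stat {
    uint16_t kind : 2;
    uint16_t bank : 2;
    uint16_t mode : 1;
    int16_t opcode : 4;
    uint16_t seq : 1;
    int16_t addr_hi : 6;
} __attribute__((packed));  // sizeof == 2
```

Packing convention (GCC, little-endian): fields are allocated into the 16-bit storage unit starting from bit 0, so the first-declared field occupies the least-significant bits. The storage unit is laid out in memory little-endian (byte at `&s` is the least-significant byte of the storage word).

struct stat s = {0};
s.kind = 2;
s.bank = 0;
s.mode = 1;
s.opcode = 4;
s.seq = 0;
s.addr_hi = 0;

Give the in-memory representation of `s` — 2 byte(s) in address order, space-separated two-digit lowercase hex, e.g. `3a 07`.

92 00

[0+:2] kind=2 & 0x3 = 0x2; word=0x0002
[2+:2] bank=0 & 0x3 = 0x0; word=0x0002
[4+:1] mode=1 & 0x1 = 0x1; word=0x0012
[5+:4] opcode=4 & 0xf = 0x4; word=0x0092
[9+:1] seq=0 & 0x1 = 0x0; word=0x0092
[10+:6] addr_hi=0 & 0x3f = 0x0; word=0x0092
word = 0x0092 → little-endian bytes:
  [0]=0x92  [1]=0x00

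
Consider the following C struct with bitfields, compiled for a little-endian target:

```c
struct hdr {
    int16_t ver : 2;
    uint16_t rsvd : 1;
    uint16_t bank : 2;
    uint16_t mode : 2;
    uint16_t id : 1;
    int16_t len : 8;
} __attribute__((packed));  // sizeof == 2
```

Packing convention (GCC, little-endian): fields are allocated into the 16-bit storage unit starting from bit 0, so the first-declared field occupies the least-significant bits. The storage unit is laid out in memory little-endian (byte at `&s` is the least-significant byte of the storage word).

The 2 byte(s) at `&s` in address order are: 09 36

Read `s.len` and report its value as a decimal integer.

[0]=0x09 [1]=0x36 (little-endian) → word 0x3609
ver:2 @ bit 0 → (0x3609>>0)&0x3 = 0x1
rsvd:1 @ bit 2 → (0x3609>>2)&0x1 = 0x0
bank:2 @ bit 3 → (0x3609>>3)&0x3 = 0x1
mode:2 @ bit 5 → (0x3609>>5)&0x3 = 0x0
id:1 @ bit 7 → (0x3609>>7)&0x1 = 0x0
len:8 @ bit 8 → (0x3609>>8)&0xff = 0x36  ←
len signed 8b, MSB=0: value = 54

54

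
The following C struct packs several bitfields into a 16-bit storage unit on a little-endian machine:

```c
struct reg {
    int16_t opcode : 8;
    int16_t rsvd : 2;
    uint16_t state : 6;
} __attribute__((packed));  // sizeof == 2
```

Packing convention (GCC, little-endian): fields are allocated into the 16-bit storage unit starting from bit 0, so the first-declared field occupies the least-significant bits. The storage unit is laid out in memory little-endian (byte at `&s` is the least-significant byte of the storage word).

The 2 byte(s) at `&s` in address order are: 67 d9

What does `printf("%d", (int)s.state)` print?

54

[0]=0x67 [1]=0xd9 (little-endian) → word 0xd967
opcode:8 @ bit 0 → (0xd967>>0)&0xff = 0x67
rsvd:2 @ bit 8 → (0xd967>>8)&0x3 = 0x1
state:6 @ bit 10 → (0xd967>>10)&0x3f = 0x36  ←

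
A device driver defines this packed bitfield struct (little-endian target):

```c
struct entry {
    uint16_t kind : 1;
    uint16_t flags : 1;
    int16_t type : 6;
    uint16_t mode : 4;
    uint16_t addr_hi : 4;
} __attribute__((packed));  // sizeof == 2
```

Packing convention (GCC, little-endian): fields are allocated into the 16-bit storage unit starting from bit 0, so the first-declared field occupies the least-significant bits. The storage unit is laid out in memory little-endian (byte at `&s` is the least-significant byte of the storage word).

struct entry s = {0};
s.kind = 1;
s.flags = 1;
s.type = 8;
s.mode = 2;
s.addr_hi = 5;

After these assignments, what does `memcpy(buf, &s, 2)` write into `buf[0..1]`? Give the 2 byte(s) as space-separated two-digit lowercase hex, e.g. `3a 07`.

kind:1 = 1 → 0x1 << 0 → word 0x0001
flags:1 = 1 → 0x1 << 1 → word 0x0003
type:6 = 8 → 0x8 << 2 → word 0x0023
mode:4 = 2 → 0x2 << 8 → word 0x0223
addr_hi:4 = 5 → 0x5 << 12 → word 0x5223
word = 0x5223 → little-endian bytes:
  [0]=0x23  [1]=0x52

23 52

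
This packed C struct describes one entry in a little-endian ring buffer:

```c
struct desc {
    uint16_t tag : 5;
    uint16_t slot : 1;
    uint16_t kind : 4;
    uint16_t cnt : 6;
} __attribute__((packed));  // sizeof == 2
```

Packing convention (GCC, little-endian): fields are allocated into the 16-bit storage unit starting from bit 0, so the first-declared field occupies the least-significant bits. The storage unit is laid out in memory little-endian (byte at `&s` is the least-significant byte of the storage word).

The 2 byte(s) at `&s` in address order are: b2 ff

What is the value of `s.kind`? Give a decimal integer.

[0]=0xb2 [1]=0xff (little-endian) → word 0xffb2
tag:5 @ bit 0 → (0xffb2>>0)&0x1f = 0x12
slot:1 @ bit 5 → (0xffb2>>5)&0x1 = 0x1
kind:4 @ bit 6 → (0xffb2>>6)&0xf = 0xe  ←
cnt:6 @ bit 10 → (0xffb2>>10)&0x3f = 0x3f

14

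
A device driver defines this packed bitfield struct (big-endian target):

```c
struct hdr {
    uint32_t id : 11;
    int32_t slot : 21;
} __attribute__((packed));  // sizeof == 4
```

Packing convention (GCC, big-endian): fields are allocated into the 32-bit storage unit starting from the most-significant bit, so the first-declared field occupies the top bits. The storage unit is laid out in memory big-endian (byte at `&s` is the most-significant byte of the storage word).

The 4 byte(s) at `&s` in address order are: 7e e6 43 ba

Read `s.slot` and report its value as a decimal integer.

[0]=0x7e [1]=0xe6 [2]=0x43 [3]=0xba (big-endian) → word 0x7ee643ba
id [21+:11] = (word>>21) & 0x7ff = 1015
slot [0+:21] = (word>>0) & 0x1fffff = 410554  ←
slot signed 21b, MSB=0: value = 410554

410554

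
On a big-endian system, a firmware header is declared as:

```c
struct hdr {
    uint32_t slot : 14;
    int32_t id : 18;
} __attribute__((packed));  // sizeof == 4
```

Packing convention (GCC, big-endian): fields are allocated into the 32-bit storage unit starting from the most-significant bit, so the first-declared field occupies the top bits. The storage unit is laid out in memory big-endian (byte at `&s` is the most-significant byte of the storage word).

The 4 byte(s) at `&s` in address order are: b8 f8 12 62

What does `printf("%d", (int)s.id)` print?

4706

[0]=0xb8 [1]=0xf8 [2]=0x12 [3]=0x62 (big-endian) → word 0xb8f81262
slot [18+:14] = (word>>18) & 0x3fff = 11838
id [0+:18] = (word>>0) & 0x3ffff = 4706  ←
id signed 18b, MSB=0: value = 4706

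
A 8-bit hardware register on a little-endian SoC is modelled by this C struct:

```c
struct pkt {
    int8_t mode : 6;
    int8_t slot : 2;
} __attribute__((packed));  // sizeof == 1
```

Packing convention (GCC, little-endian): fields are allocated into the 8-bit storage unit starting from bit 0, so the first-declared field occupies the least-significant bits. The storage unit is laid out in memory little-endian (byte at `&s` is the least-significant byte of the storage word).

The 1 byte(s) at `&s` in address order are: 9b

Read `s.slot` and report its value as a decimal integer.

-2

[0]=0x9b (little-endian) → word 0x9b
mode:6 @ bit 0 → (0x9b>>0)&0x3f = 0x1b
slot:2 @ bit 6 → (0x9b>>6)&0x3 = 0x2  ←
slot signed 2b, MSB=1: 2 - 4 = -2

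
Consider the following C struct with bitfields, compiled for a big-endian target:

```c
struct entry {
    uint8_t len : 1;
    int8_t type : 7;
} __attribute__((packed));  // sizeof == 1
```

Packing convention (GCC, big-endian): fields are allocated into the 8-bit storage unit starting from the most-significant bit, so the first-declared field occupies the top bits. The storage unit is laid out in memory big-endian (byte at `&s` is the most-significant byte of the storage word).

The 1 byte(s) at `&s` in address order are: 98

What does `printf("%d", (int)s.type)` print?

[0]=0x98 (big-endian) → word 0x98
len:1 @ bit 7 → (0x98>>7)&0x1 = 0x1
type:7 @ bit 0 → (0x98>>0)&0x7f = 0x18  ←
type signed 7b, MSB=0: value = 24

24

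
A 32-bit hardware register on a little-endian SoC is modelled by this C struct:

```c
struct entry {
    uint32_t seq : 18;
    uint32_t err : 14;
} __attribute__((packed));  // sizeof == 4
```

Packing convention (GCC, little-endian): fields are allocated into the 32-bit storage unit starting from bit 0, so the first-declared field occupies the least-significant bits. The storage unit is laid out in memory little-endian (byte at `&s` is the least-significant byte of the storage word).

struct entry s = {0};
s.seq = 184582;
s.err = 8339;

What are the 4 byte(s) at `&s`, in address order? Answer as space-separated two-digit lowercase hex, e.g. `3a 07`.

seq (18b) val=184582 bits=0x2d106 at bit 0: 0x0002d106
err (14b) val=8339 bits=0x2093 at bit 18: 0x824ed106
word = 0x824ed106 → little-endian bytes:
  [0]=0x06  [1]=0xd1  [2]=0x4e  [3]=0x82

06 d1 4e 82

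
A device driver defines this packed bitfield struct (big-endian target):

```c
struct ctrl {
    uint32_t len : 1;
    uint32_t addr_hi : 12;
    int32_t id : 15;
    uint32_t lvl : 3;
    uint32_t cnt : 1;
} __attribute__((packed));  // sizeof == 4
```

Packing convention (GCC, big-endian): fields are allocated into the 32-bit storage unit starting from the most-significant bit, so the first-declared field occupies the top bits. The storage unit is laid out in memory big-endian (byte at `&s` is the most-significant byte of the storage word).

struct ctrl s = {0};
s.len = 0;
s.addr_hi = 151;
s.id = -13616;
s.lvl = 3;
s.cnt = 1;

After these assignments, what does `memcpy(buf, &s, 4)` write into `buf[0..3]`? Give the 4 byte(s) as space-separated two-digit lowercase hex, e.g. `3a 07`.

len (1b) val=0 bits=0x0 at bit 31: 0x00000000
addr_hi (12b) val=151 bits=0x97 at bit 19: 0x04b80000
id (15b) val=-13616 bits=0x4ad0 at bit 4: 0x04bcad00
lvl (3b) val=3 bits=0x3 at bit 1: 0x04bcad06
cnt (1b) val=1 bits=0x1 at bit 0: 0x04bcad07
word = 0x04bcad07 → big-endian bytes:
  [0]=0x04  [1]=0xbc  [2]=0xad  [3]=0x07

04 bc ad 07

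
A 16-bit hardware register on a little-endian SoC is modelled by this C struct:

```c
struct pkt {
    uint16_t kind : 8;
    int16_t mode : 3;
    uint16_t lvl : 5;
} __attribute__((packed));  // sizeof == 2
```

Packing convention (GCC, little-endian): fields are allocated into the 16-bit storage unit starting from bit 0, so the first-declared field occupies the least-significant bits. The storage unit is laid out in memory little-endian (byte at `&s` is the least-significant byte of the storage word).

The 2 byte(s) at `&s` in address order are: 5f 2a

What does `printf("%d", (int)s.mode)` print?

2

[0]=0x5f [1]=0x2a (little-endian) → word 0x2a5f
kind:8 @ bit 0 → (0x2a5f>>0)&0xff = 0x5f
mode:3 @ bit 8 → (0x2a5f>>8)&0x7 = 0x2  ←
lvl:5 @ bit 11 → (0x2a5f>>11)&0x1f = 0x5
mode signed 3b, MSB=0: value = 2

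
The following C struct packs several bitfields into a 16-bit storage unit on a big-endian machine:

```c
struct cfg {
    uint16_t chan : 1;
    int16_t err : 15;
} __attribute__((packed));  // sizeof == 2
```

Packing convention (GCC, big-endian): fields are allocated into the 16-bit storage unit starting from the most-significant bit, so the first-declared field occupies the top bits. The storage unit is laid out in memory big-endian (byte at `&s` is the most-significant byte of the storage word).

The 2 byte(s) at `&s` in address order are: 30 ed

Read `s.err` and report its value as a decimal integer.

12525

[0]=0x30 [1]=0xed (big-endian) → word 0x30ed
chan [15+:1] = (word>>15) & 0x1 = 0
err [0+:15] = (word>>0) & 0x7fff = 12525  ←
err signed 15b, MSB=0: value = 12525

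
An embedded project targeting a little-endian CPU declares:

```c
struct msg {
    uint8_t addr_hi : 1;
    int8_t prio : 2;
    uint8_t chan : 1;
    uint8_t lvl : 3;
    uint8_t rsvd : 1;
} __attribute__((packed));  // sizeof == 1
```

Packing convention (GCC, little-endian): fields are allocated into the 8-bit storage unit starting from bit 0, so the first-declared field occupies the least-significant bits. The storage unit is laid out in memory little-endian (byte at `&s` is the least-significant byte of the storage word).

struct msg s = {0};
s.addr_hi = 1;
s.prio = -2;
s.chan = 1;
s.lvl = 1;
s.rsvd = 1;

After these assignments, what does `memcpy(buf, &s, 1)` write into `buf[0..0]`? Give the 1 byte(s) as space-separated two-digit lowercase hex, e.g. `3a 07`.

9d

addr_hi (1b) val=1 bits=0x1 at bit 0: 0x01
prio (2b) val=-2 bits=0x2 at bit 1: 0x05
chan (1b) val=1 bits=0x1 at bit 3: 0x0d
lvl (3b) val=1 bits=0x1 at bit 4: 0x1d
rsvd (1b) val=1 bits=0x1 at bit 7: 0x9d
word = 0x9d → little-endian bytes:
  [0]=0x9d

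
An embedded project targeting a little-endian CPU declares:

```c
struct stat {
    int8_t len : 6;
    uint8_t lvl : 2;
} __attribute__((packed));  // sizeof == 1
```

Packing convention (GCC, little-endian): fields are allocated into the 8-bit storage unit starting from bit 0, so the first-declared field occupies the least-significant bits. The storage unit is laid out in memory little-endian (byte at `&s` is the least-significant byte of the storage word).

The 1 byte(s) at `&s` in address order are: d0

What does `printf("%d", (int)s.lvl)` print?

3

[0]=0xd0 (little-endian) → word 0xd0
len:6 @ bit 0 → (0xd0>>0)&0x3f = 0x10
lvl:2 @ bit 6 → (0xd0>>6)&0x3 = 0x3  ←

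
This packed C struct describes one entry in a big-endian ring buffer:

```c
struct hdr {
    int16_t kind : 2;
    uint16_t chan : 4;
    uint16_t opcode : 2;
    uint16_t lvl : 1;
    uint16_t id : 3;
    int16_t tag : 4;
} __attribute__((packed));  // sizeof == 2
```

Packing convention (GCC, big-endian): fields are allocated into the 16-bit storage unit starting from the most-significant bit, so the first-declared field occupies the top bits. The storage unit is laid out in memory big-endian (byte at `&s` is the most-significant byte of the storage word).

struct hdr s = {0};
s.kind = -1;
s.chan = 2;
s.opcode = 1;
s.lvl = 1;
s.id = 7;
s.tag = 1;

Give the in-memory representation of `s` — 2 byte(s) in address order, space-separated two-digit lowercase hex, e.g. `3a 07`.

c9 f1

kind:2 = -1 → 0x3 << 14 → word 0xc000
chan:4 = 2 → 0x2 << 10 → word 0xc800
opcode:2 = 1 → 0x1 << 8 → word 0xc900
lvl:1 = 1 → 0x1 << 7 → word 0xc980
id:3 = 7 → 0x7 << 4 → word 0xc9f0
tag:4 = 1 → 0x1 << 0 → word 0xc9f1
word = 0xc9f1 → big-endian bytes:
  [0]=0xc9  [1]=0xf1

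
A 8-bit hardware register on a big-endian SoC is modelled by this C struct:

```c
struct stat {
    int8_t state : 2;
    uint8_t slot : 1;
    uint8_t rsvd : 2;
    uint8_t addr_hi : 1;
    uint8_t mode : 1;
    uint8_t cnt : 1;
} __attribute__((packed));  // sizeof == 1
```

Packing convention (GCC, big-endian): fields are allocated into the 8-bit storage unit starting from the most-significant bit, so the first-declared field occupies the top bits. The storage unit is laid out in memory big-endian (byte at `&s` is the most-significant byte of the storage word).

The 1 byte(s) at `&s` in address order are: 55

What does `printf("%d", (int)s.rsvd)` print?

2

[0]=0x55 (big-endian) → word 0x55
state [6+:2] = (word>>6) & 0x3 = 1
slot [5+:1] = (word>>5) & 0x1 = 0
rsvd [3+:2] = (word>>3) & 0x3 = 2  ←
addr_hi [2+:1] = (word>>2) & 0x1 = 1
mode [1+:1] = (word>>1) & 0x1 = 0
cnt [0+:1] = (word>>0) & 0x1 = 1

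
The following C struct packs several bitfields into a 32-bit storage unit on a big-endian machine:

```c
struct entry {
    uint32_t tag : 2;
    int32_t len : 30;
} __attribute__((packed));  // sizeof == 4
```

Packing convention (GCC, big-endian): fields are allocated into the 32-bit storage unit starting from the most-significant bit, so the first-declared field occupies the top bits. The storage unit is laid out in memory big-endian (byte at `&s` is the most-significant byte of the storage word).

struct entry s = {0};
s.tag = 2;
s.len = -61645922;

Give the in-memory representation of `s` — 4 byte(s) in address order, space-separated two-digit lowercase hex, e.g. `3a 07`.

tag:2 = 2 → 0x2 << 30 → word 0x80000000
len:30 = -61645922 → 0x3c535b9e << 0 → word 0xbc535b9e
word = 0xbc535b9e → big-endian bytes:
  [0]=0xbc  [1]=0x53  [2]=0x5b  [3]=0x9e

bc 53 5b 9e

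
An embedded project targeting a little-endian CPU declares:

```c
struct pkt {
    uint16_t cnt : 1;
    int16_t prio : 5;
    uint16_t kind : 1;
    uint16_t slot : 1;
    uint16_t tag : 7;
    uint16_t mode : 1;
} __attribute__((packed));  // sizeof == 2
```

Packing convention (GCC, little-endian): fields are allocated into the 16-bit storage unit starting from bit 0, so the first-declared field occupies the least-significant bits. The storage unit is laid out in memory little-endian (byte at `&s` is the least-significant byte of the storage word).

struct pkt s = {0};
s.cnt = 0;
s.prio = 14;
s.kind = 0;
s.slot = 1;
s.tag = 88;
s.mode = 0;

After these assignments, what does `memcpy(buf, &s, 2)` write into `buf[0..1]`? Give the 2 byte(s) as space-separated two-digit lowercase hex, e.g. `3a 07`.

9c 58

cnt:1 = 0 → 0x0 << 0 → word 0x0000
prio:5 = 14 → 0xe << 1 → word 0x001c
kind:1 = 0 → 0x0 << 6 → word 0x001c
slot:1 = 1 → 0x1 << 7 → word 0x009c
tag:7 = 88 → 0x58 << 8 → word 0x589c
mode:1 = 0 → 0x0 << 15 → word 0x589c
word = 0x589c → little-endian bytes:
  [0]=0x9c  [1]=0x58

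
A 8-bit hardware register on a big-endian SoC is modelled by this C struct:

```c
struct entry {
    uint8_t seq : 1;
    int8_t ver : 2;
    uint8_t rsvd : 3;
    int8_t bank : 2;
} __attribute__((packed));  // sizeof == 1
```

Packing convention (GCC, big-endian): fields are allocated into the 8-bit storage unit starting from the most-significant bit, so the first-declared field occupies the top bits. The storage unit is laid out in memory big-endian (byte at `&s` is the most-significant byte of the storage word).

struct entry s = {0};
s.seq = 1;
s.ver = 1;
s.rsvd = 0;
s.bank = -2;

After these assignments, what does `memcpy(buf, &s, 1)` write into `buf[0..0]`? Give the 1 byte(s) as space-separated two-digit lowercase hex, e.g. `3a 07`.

seq (1b) val=1 bits=0x1 at bit 7: 0x80
ver (2b) val=1 bits=0x1 at bit 5: 0xa0
rsvd (3b) val=0 bits=0x0 at bit 2: 0xa0
bank (2b) val=-2 bits=0x2 at bit 0: 0xa2
word = 0xa2 → big-endian bytes:
  [0]=0xa2

a2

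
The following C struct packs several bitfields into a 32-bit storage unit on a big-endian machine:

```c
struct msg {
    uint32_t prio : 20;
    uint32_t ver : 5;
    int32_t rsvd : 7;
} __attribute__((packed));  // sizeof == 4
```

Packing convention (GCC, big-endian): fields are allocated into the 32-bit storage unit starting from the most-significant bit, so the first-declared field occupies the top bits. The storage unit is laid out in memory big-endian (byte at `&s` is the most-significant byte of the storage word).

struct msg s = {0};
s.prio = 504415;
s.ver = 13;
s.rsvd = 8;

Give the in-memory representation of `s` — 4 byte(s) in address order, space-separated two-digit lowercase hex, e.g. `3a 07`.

[12+:20] prio=504415 & 0xfffff = 0x7b25f; word=0x7b25f000
[7+:5] ver=13 & 0x1f = 0xd; word=0x7b25f680
[0+:7] rsvd=8 & 0x7f = 0x8; word=0x7b25f688
word = 0x7b25f688 → big-endian bytes:
  [0]=0x7b  [1]=0x25  [2]=0xf6  [3]=0x88

7b 25 f6 88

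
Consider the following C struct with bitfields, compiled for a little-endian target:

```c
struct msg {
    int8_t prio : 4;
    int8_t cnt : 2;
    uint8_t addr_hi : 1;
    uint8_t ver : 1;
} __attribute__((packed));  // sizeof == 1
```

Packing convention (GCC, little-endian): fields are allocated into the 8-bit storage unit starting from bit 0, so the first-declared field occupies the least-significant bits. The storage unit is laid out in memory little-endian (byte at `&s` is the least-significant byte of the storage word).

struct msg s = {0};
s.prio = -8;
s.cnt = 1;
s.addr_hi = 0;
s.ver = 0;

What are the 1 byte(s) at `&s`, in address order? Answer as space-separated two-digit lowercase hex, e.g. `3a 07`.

18

[0+:4] prio=-8 & 0xf = 0x8; word=0x08
[4+:2] cnt=1 & 0x3 = 0x1; word=0x18
[6+:1] addr_hi=0 & 0x1 = 0x0; word=0x18
[7+:1] ver=0 & 0x1 = 0x0; word=0x18
word = 0x18 → little-endian bytes:
  [0]=0x18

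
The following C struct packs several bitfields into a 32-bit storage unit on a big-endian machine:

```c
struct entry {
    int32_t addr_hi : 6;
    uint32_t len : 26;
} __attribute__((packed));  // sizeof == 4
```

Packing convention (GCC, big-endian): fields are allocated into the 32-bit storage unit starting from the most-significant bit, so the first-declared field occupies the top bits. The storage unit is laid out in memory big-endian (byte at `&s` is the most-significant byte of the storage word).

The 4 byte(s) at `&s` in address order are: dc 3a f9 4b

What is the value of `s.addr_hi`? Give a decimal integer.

-9

[0]=0xdc [1]=0x3a [2]=0xf9 [3]=0x4b (big-endian) → word 0xdc3af94b
addr_hi:6 @ bit 26 → (0xdc3af94b>>26)&0x3f = 0x37  ←
len:26 @ bit 0 → (0xdc3af94b>>0)&0x3ffffff = 0x3af94b
addr_hi signed 6b, MSB=1: 55 - 64 = -9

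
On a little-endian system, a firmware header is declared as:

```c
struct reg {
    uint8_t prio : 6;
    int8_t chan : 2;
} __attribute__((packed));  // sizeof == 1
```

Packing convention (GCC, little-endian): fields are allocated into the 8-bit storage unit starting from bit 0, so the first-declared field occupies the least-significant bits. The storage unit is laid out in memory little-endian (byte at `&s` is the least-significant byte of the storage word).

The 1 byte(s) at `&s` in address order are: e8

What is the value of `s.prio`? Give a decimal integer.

[0]=0xe8 (little-endian) → word 0xe8
prio:6 @ bit 0 → (0xe8>>0)&0x3f = 0x28  ←
chan:2 @ bit 6 → (0xe8>>6)&0x3 = 0x3

40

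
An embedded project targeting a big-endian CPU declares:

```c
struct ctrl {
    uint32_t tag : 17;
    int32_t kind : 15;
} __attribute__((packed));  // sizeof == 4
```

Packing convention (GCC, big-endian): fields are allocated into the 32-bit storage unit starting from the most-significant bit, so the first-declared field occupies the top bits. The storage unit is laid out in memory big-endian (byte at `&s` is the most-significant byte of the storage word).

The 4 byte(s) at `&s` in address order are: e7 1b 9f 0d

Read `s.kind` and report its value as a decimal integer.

7949

[0]=0xe7 [1]=0x1b [2]=0x9f [3]=0x0d (big-endian) → word 0xe71b9f0d
tag:17 @ bit 15 → (0xe71b9f0d>>15)&0x1ffff = 0x1ce37
kind:15 @ bit 0 → (0xe71b9f0d>>0)&0x7fff = 0x1f0d  ←
kind signed 15b, MSB=0: value = 7949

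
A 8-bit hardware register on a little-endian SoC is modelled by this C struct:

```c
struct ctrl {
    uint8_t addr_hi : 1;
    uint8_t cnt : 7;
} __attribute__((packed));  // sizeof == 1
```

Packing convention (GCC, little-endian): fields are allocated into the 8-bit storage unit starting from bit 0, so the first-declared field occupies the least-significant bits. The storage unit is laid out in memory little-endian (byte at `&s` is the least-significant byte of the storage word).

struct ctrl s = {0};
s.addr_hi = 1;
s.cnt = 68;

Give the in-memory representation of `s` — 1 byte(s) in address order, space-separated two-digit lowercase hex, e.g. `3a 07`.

89

addr_hi:1 = 1 → 0x1 << 0 → word 0x01
cnt:7 = 68 → 0x44 << 1 → word 0x89
word = 0x89 → little-endian bytes:
  [0]=0x89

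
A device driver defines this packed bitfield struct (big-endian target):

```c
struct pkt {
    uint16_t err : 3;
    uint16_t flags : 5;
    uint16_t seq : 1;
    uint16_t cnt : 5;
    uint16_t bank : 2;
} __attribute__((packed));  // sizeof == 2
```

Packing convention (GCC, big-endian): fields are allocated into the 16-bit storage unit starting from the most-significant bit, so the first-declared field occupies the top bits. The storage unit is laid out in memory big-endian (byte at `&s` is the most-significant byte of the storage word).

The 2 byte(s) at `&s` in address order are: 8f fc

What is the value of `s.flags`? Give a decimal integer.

[0]=0x8f [1]=0xfc (big-endian) → word 0x8ffc
err:3 @ bit 13 → (0x8ffc>>13)&0x7 = 0x4
flags:5 @ bit 8 → (0x8ffc>>8)&0x1f = 0xf  ←
seq:1 @ bit 7 → (0x8ffc>>7)&0x1 = 0x1
cnt:5 @ bit 2 → (0x8ffc>>2)&0x1f = 0x1f
bank:2 @ bit 0 → (0x8ffc>>0)&0x3 = 0x0

15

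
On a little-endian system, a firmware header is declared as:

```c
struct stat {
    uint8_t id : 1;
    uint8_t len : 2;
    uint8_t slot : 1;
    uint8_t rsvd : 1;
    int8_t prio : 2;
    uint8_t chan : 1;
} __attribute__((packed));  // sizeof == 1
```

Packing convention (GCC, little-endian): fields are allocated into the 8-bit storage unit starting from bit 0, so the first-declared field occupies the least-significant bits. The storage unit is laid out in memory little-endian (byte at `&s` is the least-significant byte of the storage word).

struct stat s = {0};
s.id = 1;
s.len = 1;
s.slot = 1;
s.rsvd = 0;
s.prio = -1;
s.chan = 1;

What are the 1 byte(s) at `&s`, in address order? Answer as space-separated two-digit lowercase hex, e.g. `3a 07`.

eb

[0+:1] id=1 & 0x1 = 0x1; word=0x01
[1+:2] len=1 & 0x3 = 0x1; word=0x03
[3+:1] slot=1 & 0x1 = 0x1; word=0x0b
[4+:1] rsvd=0 & 0x1 = 0x0; word=0x0b
[5+:2] prio=-1 & 0x3 = 0x3; word=0x6b
[7+:1] chan=1 & 0x1 = 0x1; word=0xeb
word = 0xeb → little-endian bytes:
  [0]=0xeb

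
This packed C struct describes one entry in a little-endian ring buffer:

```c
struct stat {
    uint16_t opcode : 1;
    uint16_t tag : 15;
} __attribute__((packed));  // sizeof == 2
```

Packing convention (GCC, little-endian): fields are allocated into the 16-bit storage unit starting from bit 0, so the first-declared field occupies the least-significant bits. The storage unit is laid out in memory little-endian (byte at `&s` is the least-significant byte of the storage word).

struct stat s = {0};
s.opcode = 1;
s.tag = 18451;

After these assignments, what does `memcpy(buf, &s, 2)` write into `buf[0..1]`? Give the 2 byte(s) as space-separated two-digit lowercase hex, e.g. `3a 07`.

[0+:1] opcode=1 & 0x1 = 0x1; word=0x0001
[1+:15] tag=18451 & 0x7fff = 0x4813; word=0x9027
word = 0x9027 → little-endian bytes:
  [0]=0x27  [1]=0x90

27 90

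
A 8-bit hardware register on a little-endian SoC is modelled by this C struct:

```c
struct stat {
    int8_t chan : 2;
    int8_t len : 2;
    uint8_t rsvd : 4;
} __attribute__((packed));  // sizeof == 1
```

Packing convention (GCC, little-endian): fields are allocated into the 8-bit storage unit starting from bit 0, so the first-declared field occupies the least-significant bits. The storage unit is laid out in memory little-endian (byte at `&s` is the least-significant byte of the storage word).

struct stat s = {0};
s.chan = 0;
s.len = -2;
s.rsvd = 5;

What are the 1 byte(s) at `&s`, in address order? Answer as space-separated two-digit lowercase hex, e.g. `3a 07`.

[0+:2] chan=0 & 0x3 = 0x0; word=0x00
[2+:2] len=-2 & 0x3 = 0x2; word=0x08
[4+:4] rsvd=5 & 0xf = 0x5; word=0x58
word = 0x58 → little-endian bytes:
  [0]=0x58

58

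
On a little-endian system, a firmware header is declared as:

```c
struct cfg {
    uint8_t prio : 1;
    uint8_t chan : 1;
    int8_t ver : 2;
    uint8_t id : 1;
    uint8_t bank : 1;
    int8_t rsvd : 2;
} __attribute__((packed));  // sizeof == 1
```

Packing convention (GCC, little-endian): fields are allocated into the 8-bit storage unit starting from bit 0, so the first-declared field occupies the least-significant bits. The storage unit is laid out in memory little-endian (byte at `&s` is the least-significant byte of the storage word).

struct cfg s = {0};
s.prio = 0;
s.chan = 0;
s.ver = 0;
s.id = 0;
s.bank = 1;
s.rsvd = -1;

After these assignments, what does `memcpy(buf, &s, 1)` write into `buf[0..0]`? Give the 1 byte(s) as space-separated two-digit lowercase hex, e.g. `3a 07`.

[0+:1] prio=0 & 0x1 = 0x0; word=0x00
[1+:1] chan=0 & 0x1 = 0x0; word=0x00
[2+:2] ver=0 & 0x3 = 0x0; word=0x00
[4+:1] id=0 & 0x1 = 0x0; word=0x00
[5+:1] bank=1 & 0x1 = 0x1; word=0x20
[6+:2] rsvd=-1 & 0x3 = 0x3; word=0xe0
word = 0xe0 → little-endian bytes:
  [0]=0xe0

e0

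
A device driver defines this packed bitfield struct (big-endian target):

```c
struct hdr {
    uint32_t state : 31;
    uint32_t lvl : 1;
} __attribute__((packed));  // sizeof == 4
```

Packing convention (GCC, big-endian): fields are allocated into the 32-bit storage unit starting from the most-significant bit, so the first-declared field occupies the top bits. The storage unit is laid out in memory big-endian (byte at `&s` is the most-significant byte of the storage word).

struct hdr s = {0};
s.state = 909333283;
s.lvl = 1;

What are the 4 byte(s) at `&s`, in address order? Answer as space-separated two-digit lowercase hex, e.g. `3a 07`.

6c 66 a6 47

state:31 = 909333283 → 0x36335323 << 1 → word 0x6c66a646
lvl:1 = 1 → 0x1 << 0 → word 0x6c66a647
word = 0x6c66a647 → big-endian bytes:
  [0]=0x6c  [1]=0x66  [2]=0xa6  [3]=0x47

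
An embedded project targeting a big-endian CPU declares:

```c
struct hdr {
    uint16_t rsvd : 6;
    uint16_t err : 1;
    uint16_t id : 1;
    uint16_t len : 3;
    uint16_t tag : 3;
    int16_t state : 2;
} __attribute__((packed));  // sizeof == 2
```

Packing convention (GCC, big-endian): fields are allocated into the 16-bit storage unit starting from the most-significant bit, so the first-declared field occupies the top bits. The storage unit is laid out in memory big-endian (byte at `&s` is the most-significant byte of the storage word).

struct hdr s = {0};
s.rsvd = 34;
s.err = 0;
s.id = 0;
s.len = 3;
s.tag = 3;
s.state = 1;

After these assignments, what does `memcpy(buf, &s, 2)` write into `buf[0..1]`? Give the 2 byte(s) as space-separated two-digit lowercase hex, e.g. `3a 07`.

88 6d

[10+:6] rsvd=34 & 0x3f = 0x22; word=0x8800
[9+:1] err=0 & 0x1 = 0x0; word=0x8800
[8+:1] id=0 & 0x1 = 0x0; word=0x8800
[5+:3] len=3 & 0x7 = 0x3; word=0x8860
[2+:3] tag=3 & 0x7 = 0x3; word=0x886c
[0+:2] state=1 & 0x3 = 0x1; word=0x886d
word = 0x886d → big-endian bytes:
  [0]=0x88  [1]=0x6d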